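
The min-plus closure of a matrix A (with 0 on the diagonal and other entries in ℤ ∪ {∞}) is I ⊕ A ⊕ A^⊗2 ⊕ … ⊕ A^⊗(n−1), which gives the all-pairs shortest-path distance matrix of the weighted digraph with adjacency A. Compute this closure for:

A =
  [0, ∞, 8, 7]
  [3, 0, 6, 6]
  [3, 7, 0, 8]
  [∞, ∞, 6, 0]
Closure =
  [0, 15, 8, 7]
  [3, 0, 6, 6]
  [3, 7, 0, 8]
  [9, 13, 6, 0]

This is the Floyd-Warshall all-pairs shortest-path computation. For each intermediate vertex k = 0, 1, …, 3, update dist[i][j] ← min(dist[i][j], dist[i][k] + dist[k][j]). The final matrix gives, for each (i, j), the minimum total weight of any directed path from i to j (possibly empty when i = j).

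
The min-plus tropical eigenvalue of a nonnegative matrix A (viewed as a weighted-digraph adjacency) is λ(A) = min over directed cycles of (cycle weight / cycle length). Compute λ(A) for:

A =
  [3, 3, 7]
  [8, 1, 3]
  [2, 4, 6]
λ(A) = 1

Enumerate directed cycles and compute their means (weight / length). Sample:
  cycle 0 → 0: weight = 3, length = 1, mean = 3/1 ≈ 3.000
  cycle 1 → 1: weight = 1, length = 1, mean = 1/1 ≈ 1.000
  cycle 2 → 2: weight = 6, length = 1, mean = 6/1 ≈ 6.000
  cycle 0 → 1 → 0: weight = 11, length = 2, mean = 11/2 ≈ 5.500
  cycle 0 → 2 → 0: weight = 9, length = 2, mean = 9/2 ≈ 4.500
  cycle 1 → 0 → 1: weight = 11, length = 2, mean = 11/2 ≈ 5.500
Minimum mean = 1.000, attained e.g. along the cycle 1 → 1 with weight 1 and length 1. So λ(A) = 1/1 = 1.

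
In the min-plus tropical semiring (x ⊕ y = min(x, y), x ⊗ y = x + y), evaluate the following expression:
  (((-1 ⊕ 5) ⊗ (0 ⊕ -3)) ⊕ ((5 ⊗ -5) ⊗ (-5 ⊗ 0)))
(((-1 ⊕ 5) ⊗ (0 ⊕ -3)) ⊕ ((5 ⊗ -5) ⊗ (-5 ⊗ 0))) = -5

Expand innermost to outermost. Recall ⊕ takes the minimum of its arguments and ⊗ takes their sum. Working out the expression (((-1 ⊕ 5) ⊗ (0 ⊕ -3)) ⊕ ((5 ⊗ -5) ⊗ (-5 ⊗ 0))) gives -5.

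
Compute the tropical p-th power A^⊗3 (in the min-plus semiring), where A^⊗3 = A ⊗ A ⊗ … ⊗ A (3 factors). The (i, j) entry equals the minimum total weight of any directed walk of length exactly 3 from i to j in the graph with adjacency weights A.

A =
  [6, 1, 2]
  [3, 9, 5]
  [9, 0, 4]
A^⊗3 =
  [5, 5, 6]
  [7, 5, 9]
  [7, 4, 5]

Each entry (A^⊗3)_ij equals the minimum over all length-3 walks i = v_0 → v_1 → … → v_3 = j of Σ_t A[v_t][v_{t+1}]. For example, for (i, j) = (0, 2) we minimise over 9 possible intermediate vertex sequences; the minimum is 6, attained along the walk 0 → 1 → 0 → 2.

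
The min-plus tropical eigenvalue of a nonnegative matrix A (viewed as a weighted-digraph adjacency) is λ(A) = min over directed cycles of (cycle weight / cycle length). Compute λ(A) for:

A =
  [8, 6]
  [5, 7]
λ(A) = 11/2

Enumerate directed cycles and compute their means (weight / length). Sample:
  cycle 0 → 0: weight = 8, length = 1, mean = 8/1 ≈ 8.000
  cycle 1 → 1: weight = 7, length = 1, mean = 7/1 ≈ 7.000
  cycle 0 → 1 → 0: weight = 11, length = 2, mean = 11/2 ≈ 5.500
  cycle 1 → 0 → 1: weight = 11, length = 2, mean = 11/2 ≈ 5.500
Minimum mean = 5.500, attained e.g. along the cycle 0 → 1 → 0 with weight 11 and length 2. So λ(A) = 11/2 = 11/2.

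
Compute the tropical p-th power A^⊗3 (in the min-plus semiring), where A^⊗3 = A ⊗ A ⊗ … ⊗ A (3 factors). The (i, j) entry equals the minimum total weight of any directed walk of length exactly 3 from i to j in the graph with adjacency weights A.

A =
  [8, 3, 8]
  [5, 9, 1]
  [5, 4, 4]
A^⊗3 =
  [9, 8, 8]
  [10, 9, 6]
  [10, 9, 9]

Each entry (A^⊗3)_ij equals the minimum over all length-3 walks i = v_0 → v_1 → … → v_3 = j of Σ_t A[v_t][v_{t+1}]. For example, for (i, j) = (0, 2) we minimise over 9 possible intermediate vertex sequences; the minimum is 8, attained along the walk 0 → 1 → 2 → 2.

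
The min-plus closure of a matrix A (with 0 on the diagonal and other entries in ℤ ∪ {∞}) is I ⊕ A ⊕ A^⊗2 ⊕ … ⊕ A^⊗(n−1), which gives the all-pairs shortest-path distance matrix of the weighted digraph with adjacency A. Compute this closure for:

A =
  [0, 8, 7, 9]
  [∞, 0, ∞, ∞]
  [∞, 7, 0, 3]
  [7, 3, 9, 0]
Closure =
  [0, 8, 7, 9]
  [∞, 0, ∞, ∞]
  [10, 6, 0, 3]
  [7, 3, 9, 0]

This is the Floyd-Warshall all-pairs shortest-path computation. For each intermediate vertex k = 0, 1, …, 3, update dist[i][j] ← min(dist[i][j], dist[i][k] + dist[k][j]). The final matrix gives, for each (i, j), the minimum total weight of any directed path from i to j (possibly empty when i = j).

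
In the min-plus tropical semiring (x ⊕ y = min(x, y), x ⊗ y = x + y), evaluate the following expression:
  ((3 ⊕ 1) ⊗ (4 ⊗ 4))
((3 ⊕ 1) ⊗ (4 ⊗ 4)) = 9

Expand innermost to outermost. Recall ⊕ takes the minimum of its arguments and ⊗ takes their sum. Working out the expression ((3 ⊕ 1) ⊗ (4 ⊗ 4)) gives 9.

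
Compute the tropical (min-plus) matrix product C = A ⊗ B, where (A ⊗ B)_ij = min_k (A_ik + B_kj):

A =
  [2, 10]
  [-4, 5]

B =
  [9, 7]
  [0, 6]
A ⊗ B =
  [10, 9]
  [5, 3]

Apply the min-plus product entry-by-entry:
  C[0][0] = min over k of (A[0][0] + B[0][0] = 2 + 9 = 11, A[0][1] + B[1][0] = 10 + 0 = 10) = 10 (attained at k = 1)
  C[0][1] = min over k of (A[0][0] + B[0][1] = 2 + 7 = 9, A[0][1] + B[1][1] = 10 + 6 = 16) = 9 (attained at k = 0)
  C[1][0] = min over k of (A[1][0] + B[0][0] = -4 + 9 = 5, A[1][1] + B[1][0] = 5 + 0 = 5) = 5 (attained at k = 0)
  C[1][1] = min over k of (A[1][0] + B[0][1] = -4 + 7 = 3, A[1][1] + B[1][1] = 5 + 6 = 11) = 3 (attained at k = 0)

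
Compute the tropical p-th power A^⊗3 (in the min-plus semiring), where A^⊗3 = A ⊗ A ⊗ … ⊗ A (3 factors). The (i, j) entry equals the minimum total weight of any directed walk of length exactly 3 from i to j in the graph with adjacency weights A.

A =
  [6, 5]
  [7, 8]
A^⊗3 =
  [18, 17]
  [19, 18]

Each entry (A^⊗3)_ij equals the minimum over all length-3 walks i = v_0 → v_1 → … → v_3 = j of Σ_t A[v_t][v_{t+1}]. For example, for (i, j) = (0, 1) we minimise over 4 possible intermediate vertex sequences; the minimum is 17, attained along the walk 0 → 0 → 0 → 1.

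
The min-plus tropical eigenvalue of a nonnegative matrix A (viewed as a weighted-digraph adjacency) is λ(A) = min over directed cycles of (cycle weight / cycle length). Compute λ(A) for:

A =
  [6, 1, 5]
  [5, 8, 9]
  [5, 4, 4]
λ(A) = 3

Enumerate directed cycles and compute their means (weight / length). Sample:
  cycle 0 → 0: weight = 6, length = 1, mean = 6/1 ≈ 6.000
  cycle 1 → 1: weight = 8, length = 1, mean = 8/1 ≈ 8.000
  cycle 2 → 2: weight = 4, length = 1, mean = 4/1 ≈ 4.000
  cycle 0 → 1 → 0: weight = 6, length = 2, mean = 6/2 ≈ 3.000
  cycle 0 → 2 → 0: weight = 10, length = 2, mean = 10/2 ≈ 5.000
  cycle 1 → 0 → 1: weight = 6, length = 2, mean = 6/2 ≈ 3.000
Minimum mean = 3.000, attained e.g. along the cycle 0 → 1 → 0 with weight 6 and length 2. So λ(A) = 6/2 = 3.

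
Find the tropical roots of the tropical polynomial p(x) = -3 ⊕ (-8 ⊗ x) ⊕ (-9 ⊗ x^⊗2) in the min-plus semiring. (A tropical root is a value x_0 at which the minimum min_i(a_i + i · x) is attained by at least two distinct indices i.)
Roots: {1, 5}

Each tropical root is a break point of the lower envelope of the lines y = a_i + i · x (there are 3 lines, with slopes 0, 1, ..., 2). Only the lines that attain the minimum somewhere contribute to roots; other lines are dominated. Here the surviving (envelope) indices are i = 2, i = 1, i = 0.
Intersections between consecutive envelope lines give the roots: for adjacent envelope indices i < j the intersection is x = (a_i − a_j) / (j − i). Reading off the sorted break points: {1, 5}.
Verification: at each break x_0, at least two indices attain the minimum of min_i(a_i + i · x_0).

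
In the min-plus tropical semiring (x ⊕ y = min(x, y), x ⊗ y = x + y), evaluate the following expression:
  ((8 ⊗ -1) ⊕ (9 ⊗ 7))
((8 ⊗ -1) ⊕ (9 ⊗ 7)) = 7

Expand innermost to outermost. Recall ⊕ takes the minimum of its arguments and ⊗ takes their sum. Working out the expression ((8 ⊗ -1) ⊕ (9 ⊗ 7)) gives 7.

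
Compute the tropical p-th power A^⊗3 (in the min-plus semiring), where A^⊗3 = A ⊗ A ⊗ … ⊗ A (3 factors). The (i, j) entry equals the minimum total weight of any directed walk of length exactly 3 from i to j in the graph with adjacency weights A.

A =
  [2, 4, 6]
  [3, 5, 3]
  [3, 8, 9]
A^⊗3 =
  [6, 8, 9]
  [7, 9, 10]
  [7, 9, 10]

Each entry (A^⊗3)_ij equals the minimum over all length-3 walks i = v_0 → v_1 → … → v_3 = j of Σ_t A[v_t][v_{t+1}]. For example, for (i, j) = (0, 2) we minimise over 9 possible intermediate vertex sequences; the minimum is 9, attained along the walk 0 → 0 → 1 → 2.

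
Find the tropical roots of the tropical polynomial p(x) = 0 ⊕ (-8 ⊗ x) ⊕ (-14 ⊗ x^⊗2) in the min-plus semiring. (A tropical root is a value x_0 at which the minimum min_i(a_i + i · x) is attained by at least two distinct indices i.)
Roots: {6, 8}

Each tropical root is a break point of the lower envelope of the lines y = a_i + i · x (there are 3 lines, with slopes 0, 1, ..., 2). Only the lines that attain the minimum somewhere contribute to roots; other lines are dominated. Here the surviving (envelope) indices are i = 2, i = 1, i = 0.
Intersections between consecutive envelope lines give the roots: for adjacent envelope indices i < j the intersection is x = (a_i − a_j) / (j − i). Reading off the sorted break points: {6, 8}.
Verification: at each break x_0, at least two indices attain the minimum of min_i(a_i + i · x_0).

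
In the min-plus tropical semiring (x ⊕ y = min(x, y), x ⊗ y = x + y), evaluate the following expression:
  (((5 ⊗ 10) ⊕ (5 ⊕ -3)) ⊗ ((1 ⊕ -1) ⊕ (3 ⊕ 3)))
(((5 ⊗ 10) ⊕ (5 ⊕ -3)) ⊗ ((1 ⊕ -1) ⊕ (3 ⊕ 3))) = -4

Expand innermost to outermost. Recall ⊕ takes the minimum of its arguments and ⊗ takes their sum. Working out the expression (((5 ⊗ 10) ⊕ (5 ⊕ -3)) ⊗ ((1 ⊕ -1) ⊕ (3 ⊕ 3))) gives -4.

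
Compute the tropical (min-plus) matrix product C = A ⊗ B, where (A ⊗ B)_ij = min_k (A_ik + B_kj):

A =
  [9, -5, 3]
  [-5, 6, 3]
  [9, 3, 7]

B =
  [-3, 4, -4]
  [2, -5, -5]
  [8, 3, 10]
A ⊗ B =
  [-3, -10, -10]
  [-8, -1, -9]
  [5, -2, -2]

Apply the min-plus product entry-by-entry:
  C[0][0] = min over k of (A[0][0] + B[0][0] = 9 + -3 = 6, A[0][1] + B[1][0] = -5 + 2 = -3, A[0][2] + B[2][0] = 3 + 8 = 11) = -3 (attained at k = 1)
  C[0][1] = min over k of (A[0][0] + B[0][1] = 9 + 4 = 13, A[0][1] + B[1][1] = -5 + -5 = -10, A[0][2] + B[2][1] = 3 + 3 = 6) = -10 (attained at k = 1)
  C[0][2] = min over k of (A[0][0] + B[0][2] = 9 + -4 = 5, A[0][1] + B[1][2] = -5 + -5 = -10, A[0][2] + B[2][2] = 3 + 10 = 13) = -10 (attained at k = 1)
  C[1][0] = min over k of (A[1][0] + B[0][0] = -5 + -3 = -8, A[1][1] + B[1][0] = 6 + 2 = 8, A[1][2] + B[2][0] = 3 + 8 = 11) = -8 (attained at k = 0)
  C[1][1] = min over k of (A[1][0] + B[0][1] = -5 + 4 = -1, A[1][1] + B[1][1] = 6 + -5 = 1, A[1][2] + B[2][1] = 3 + 3 = 6) = -1 (attained at k = 0)
  C[1][2] = min over k of (A[1][0] + B[0][2] = -5 + -4 = -9, A[1][1] + B[1][2] = 6 + -5 = 1, A[1][2] + B[2][2] = 3 + 10 = 13) = -9 (attained at k = 0)
  C[2][0] = min over k of (A[2][0] + B[0][0] = 9 + -3 = 6, A[2][1] + B[1][0] = 3 + 2 = 5, A[2][2] + B[2][0] = 7 + 8 = 15) = 5 (attained at k = 1)
  C[2][1] = min over k of (A[2][0] + B[0][1] = 9 + 4 = 13, A[2][1] + B[1][1] = 3 + -5 = -2, A[2][2] + B[2][1] = 7 + 3 = 10) = -2 (attained at k = 1)
  C[2][2] = min over k of (A[2][0] + B[0][2] = 9 + -4 = 5, A[2][1] + B[1][2] = 3 + -5 = -2, A[2][2] + B[2][2] = 7 + 10 = 17) = -2 (attained at k = 1)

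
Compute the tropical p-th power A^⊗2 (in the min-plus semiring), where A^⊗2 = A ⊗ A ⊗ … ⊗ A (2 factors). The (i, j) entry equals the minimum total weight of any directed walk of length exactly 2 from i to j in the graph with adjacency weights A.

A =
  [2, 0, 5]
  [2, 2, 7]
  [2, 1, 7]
A^⊗2 =
  [2, 2, 7]
  [4, 2, 7]
  [3, 2, 7]

Each entry (A^⊗2)_ij equals the minimum over all length-2 walks i = v_0 → v_1 → … → v_2 = j of Σ_t A[v_t][v_{t+1}]. For example, for (i, j) = (0, 2) we minimise over 3 possible intermediate vertex sequences; the minimum is 7, attained along the walk 0 → 0 → 2.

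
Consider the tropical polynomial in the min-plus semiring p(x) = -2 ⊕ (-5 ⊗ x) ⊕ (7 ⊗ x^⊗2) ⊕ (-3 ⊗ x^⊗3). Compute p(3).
p(3) = -2

A tropical monomial a ⊗ x^⊗i evaluates to a + i · x. Evaluating each term at x = 3:
  Term 0 contributes -2 + 0 · 3 = -2
  Term 1 contributes -5 + 1 · 3 = -2
  Term 2 contributes 7 + 2 · 3 = 13
  Term 3 contributes -3 + 3 · 3 = 6
p(3) = ⊕ of these = min[-2, -2, 13, 6] = -2.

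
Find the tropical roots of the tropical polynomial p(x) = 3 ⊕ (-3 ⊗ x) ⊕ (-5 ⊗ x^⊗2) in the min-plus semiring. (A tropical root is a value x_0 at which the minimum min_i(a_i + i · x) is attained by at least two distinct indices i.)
Roots: {2, 6}

Each tropical root is a break point of the lower envelope of the lines y = a_i + i · x (there are 3 lines, with slopes 0, 1, ..., 2). Only the lines that attain the minimum somewhere contribute to roots; other lines are dominated. Here the surviving (envelope) indices are i = 2, i = 1, i = 0.
Intersections between consecutive envelope lines give the roots: for adjacent envelope indices i < j the intersection is x = (a_i − a_j) / (j − i). Reading off the sorted break points: {2, 6}.
Verification: at each break x_0, at least two indices attain the minimum of min_i(a_i + i · x_0).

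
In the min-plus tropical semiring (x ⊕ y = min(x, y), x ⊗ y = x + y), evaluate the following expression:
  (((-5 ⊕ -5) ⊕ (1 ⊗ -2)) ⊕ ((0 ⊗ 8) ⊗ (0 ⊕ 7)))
(((-5 ⊕ -5) ⊕ (1 ⊗ -2)) ⊕ ((0 ⊗ 8) ⊗ (0 ⊕ 7))) = -5

Expand innermost to outermost. Recall ⊕ takes the minimum of its arguments and ⊗ takes their sum. Working out the expression (((-5 ⊕ -5) ⊕ (1 ⊗ -2)) ⊕ ((0 ⊗ 8) ⊗ (0 ⊕ 7))) gives -5.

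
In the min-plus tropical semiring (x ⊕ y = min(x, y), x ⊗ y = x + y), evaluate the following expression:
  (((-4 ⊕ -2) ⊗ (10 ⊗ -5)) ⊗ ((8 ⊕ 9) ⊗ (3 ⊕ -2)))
(((-4 ⊕ -2) ⊗ (10 ⊗ -5)) ⊗ ((8 ⊕ 9) ⊗ (3 ⊕ -2))) = 7

Expand innermost to outermost. Recall ⊕ takes the minimum of its arguments and ⊗ takes their sum. Working out the expression (((-4 ⊕ -2) ⊗ (10 ⊗ -5)) ⊗ ((8 ⊕ 9) ⊗ (3 ⊕ -2))) gives 7.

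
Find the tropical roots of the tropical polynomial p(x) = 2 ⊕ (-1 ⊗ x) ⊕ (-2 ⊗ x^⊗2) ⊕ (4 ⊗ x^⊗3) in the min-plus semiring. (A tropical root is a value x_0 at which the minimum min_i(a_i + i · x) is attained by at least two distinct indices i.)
Roots: {-6, 1, 3}

Each tropical root is a break point of the lower envelope of the lines y = a_i + i · x (there are 4 lines, with slopes 0, 1, ..., 3). Only the lines that attain the minimum somewhere contribute to roots; other lines are dominated. Here the surviving (envelope) indices are i = 3, i = 2, i = 1, i = 0.
Intersections between consecutive envelope lines give the roots: for adjacent envelope indices i < j the intersection is x = (a_i − a_j) / (j − i). Reading off the sorted break points: {-6, 1, 3}.
Verification: at each break x_0, at least two indices attain the minimum of min_i(a_i + i · x_0).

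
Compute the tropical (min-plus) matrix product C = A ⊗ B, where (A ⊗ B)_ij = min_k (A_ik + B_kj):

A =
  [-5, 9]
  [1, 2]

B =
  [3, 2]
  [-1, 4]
A ⊗ B =
  [-2, -3]
  [1, 3]

Apply the min-plus product entry-by-entry:
  C[0][0] = min over k of (A[0][0] + B[0][0] = -5 + 3 = -2, A[0][1] + B[1][0] = 9 + -1 = 8) = -2 (attained at k = 0)
  C[0][1] = min over k of (A[0][0] + B[0][1] = -5 + 2 = -3, A[0][1] + B[1][1] = 9 + 4 = 13) = -3 (attained at k = 0)
  C[1][0] = min over k of (A[1][0] + B[0][0] = 1 + 3 = 4, A[1][1] + B[1][0] = 2 + -1 = 1) = 1 (attained at k = 1)
  C[1][1] = min over k of (A[1][0] + B[0][1] = 1 + 2 = 3, A[1][1] + B[1][1] = 2 + 4 = 6) = 3 (attained at k = 0)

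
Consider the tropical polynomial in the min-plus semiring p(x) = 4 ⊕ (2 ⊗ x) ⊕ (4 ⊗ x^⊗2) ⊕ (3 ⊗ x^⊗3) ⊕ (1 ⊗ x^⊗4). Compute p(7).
p(7) = 4

A tropical monomial a ⊗ x^⊗i evaluates to a + i · x. Evaluating each term at x = 7:
  Term 0 contributes 4 + 0 · 7 = 4
  Term 1 contributes 2 + 1 · 7 = 9
  Term 2 contributes 4 + 2 · 7 = 18
  Term 3 contributes 3 + 3 · 7 = 24
  Term 4 contributes 1 + 4 · 7 = 29
p(7) = ⊕ of these = min[4, 9, 18, 24, 29] = 4.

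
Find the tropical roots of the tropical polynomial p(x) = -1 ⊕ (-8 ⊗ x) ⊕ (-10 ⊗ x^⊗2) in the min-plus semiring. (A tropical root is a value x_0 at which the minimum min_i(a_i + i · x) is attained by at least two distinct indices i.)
Roots: {2, 7}

Each tropical root is a break point of the lower envelope of the lines y = a_i + i · x (there are 3 lines, with slopes 0, 1, ..., 2). Only the lines that attain the minimum somewhere contribute to roots; other lines are dominated. Here the surviving (envelope) indices are i = 2, i = 1, i = 0.
Intersections between consecutive envelope lines give the roots: for adjacent envelope indices i < j the intersection is x = (a_i − a_j) / (j − i). Reading off the sorted break points: {2, 7}.
Verification: at each break x_0, at least two indices attain the minimum of min_i(a_i + i · x_0).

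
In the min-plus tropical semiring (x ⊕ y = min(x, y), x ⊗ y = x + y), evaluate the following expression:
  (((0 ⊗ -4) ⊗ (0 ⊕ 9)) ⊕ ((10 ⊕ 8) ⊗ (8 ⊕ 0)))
(((0 ⊗ -4) ⊗ (0 ⊕ 9)) ⊕ ((10 ⊕ 8) ⊗ (8 ⊕ 0))) = -4

Expand innermost to outermost. Recall ⊕ takes the minimum of its arguments and ⊗ takes their sum. Working out the expression (((0 ⊗ -4) ⊗ (0 ⊕ 9)) ⊕ ((10 ⊕ 8) ⊗ (8 ⊕ 0))) gives -4.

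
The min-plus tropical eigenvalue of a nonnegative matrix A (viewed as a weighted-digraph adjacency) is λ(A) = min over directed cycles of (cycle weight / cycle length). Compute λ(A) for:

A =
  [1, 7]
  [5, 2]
λ(A) = 1

Enumerate directed cycles and compute their means (weight / length). Sample:
  cycle 0 → 0: weight = 1, length = 1, mean = 1/1 ≈ 1.000
  cycle 1 → 1: weight = 2, length = 1, mean = 2/1 ≈ 2.000
  cycle 0 → 1 → 0: weight = 12, length = 2, mean = 12/2 ≈ 6.000
  cycle 1 → 0 → 1: weight = 12, length = 2, mean = 12/2 ≈ 6.000
Minimum mean = 1.000, attained e.g. along the cycle 0 → 0 with weight 1 and length 1. So λ(A) = 1/1 = 1.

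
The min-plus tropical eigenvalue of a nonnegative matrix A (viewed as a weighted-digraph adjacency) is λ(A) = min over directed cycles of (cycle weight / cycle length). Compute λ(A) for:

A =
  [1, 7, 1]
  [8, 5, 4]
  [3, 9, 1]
λ(A) = 1

Enumerate directed cycles and compute their means (weight / length). Sample:
  cycle 0 → 0: weight = 1, length = 1, mean = 1/1 ≈ 1.000
  cycle 1 → 1: weight = 5, length = 1, mean = 5/1 ≈ 5.000
  cycle 2 → 2: weight = 1, length = 1, mean = 1/1 ≈ 1.000
  cycle 0 → 1 → 0: weight = 15, length = 2, mean = 15/2 ≈ 7.500
  cycle 0 → 2 → 0: weight = 4, length = 2, mean = 4/2 ≈ 2.000
  cycle 1 → 0 → 1: weight = 15, length = 2, mean = 15/2 ≈ 7.500
Minimum mean = 1.000, attained e.g. along the cycle 0 → 0 with weight 1 and length 1. So λ(A) = 1/1 = 1.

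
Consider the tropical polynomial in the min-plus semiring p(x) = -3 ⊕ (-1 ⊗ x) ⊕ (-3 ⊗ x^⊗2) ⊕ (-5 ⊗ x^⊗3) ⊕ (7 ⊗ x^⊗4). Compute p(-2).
p(-2) = -11

A tropical monomial a ⊗ x^⊗i evaluates to a + i · x. Evaluating each term at x = -2:
  Term 0 contributes -3 + 0 · -2 = -3
  Term 1 contributes -1 + 1 · -2 = -3
  Term 2 contributes -3 + 2 · -2 = -7
  Term 3 contributes -5 + 3 · -2 = -11
  Term 4 contributes 7 + 4 · -2 = -1
p(-2) = ⊕ of these = min[-3, -3, -7, -11, -1] = -11.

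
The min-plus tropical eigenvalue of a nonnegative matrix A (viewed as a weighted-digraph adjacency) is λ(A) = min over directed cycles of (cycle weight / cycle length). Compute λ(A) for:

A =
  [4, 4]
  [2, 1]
λ(A) = 1

Enumerate directed cycles and compute their means (weight / length). Sample:
  cycle 0 → 0: weight = 4, length = 1, mean = 4/1 ≈ 4.000
  cycle 1 → 1: weight = 1, length = 1, mean = 1/1 ≈ 1.000
  cycle 0 → 1 → 0: weight = 6, length = 2, mean = 6/2 ≈ 3.000
  cycle 1 → 0 → 1: weight = 6, length = 2, mean = 6/2 ≈ 3.000
Minimum mean = 1.000, attained e.g. along the cycle 1 → 1 with weight 1 and length 1. So λ(A) = 1/1 = 1.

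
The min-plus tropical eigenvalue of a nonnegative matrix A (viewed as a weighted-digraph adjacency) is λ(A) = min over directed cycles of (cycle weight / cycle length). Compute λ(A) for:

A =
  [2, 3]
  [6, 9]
λ(A) = 2

Enumerate directed cycles and compute their means (weight / length). Sample:
  cycle 0 → 0: weight = 2, length = 1, mean = 2/1 ≈ 2.000
  cycle 1 → 1: weight = 9, length = 1, mean = 9/1 ≈ 9.000
  cycle 0 → 1 → 0: weight = 9, length = 2, mean = 9/2 ≈ 4.500
  cycle 1 → 0 → 1: weight = 9, length = 2, mean = 9/2 ≈ 4.500
Minimum mean = 2.000, attained e.g. along the cycle 0 → 0 with weight 2 and length 1. So λ(A) = 2/1 = 2.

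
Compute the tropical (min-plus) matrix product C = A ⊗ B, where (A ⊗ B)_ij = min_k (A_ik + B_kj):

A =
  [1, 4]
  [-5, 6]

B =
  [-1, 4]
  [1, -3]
A ⊗ B =
  [0, 1]
  [-6, -1]

Apply the min-plus product entry-by-entry:
  C[0][0] = min over k of (A[0][0] + B[0][0] = 1 + -1 = 0, A[0][1] + B[1][0] = 4 + 1 = 5) = 0 (attained at k = 0)
  C[0][1] = min over k of (A[0][0] + B[0][1] = 1 + 4 = 5, A[0][1] + B[1][1] = 4 + -3 = 1) = 1 (attained at k = 1)
  C[1][0] = min over k of (A[1][0] + B[0][0] = -5 + -1 = -6, A[1][1] + B[1][0] = 6 + 1 = 7) = -6 (attained at k = 0)
  C[1][1] = min over k of (A[1][0] + B[0][1] = -5 + 4 = -1, A[1][1] + B[1][1] = 6 + -3 = 3) = -1 (attained at k = 0)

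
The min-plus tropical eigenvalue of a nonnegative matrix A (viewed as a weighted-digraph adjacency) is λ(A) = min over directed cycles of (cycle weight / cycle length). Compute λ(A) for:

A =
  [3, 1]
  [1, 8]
λ(A) = 1

Enumerate directed cycles and compute their means (weight / length). Sample:
  cycle 0 → 0: weight = 3, length = 1, mean = 3/1 ≈ 3.000
  cycle 1 → 1: weight = 8, length = 1, mean = 8/1 ≈ 8.000
  cycle 0 → 1 → 0: weight = 2, length = 2, mean = 2/2 ≈ 1.000
  cycle 1 → 0 → 1: weight = 2, length = 2, mean = 2/2 ≈ 1.000
Minimum mean = 1.000, attained e.g. along the cycle 0 → 1 → 0 with weight 2 and length 2. So λ(A) = 2/2 = 1.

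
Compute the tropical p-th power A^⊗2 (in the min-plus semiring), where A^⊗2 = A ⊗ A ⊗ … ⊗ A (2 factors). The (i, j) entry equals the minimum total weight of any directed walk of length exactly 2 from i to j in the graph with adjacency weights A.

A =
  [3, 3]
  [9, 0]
A^⊗2 =
  [6, 3]
  [9, 0]

Each entry (A^⊗2)_ij equals the minimum over all length-2 walks i = v_0 → v_1 → … → v_2 = j of Σ_t A[v_t][v_{t+1}]. For example, for (i, j) = (0, 1) we minimise over 2 possible intermediate vertex sequences; the minimum is 3, attained along the walk 0 → 1 → 1.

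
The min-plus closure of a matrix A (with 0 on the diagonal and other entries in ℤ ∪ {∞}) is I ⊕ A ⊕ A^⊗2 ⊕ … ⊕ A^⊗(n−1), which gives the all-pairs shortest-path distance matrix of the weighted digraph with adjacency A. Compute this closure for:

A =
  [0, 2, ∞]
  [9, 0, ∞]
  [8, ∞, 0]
Closure =
  [0, 2, ∞]
  [9, 0, ∞]
  [8, 10, 0]

This is the Floyd-Warshall all-pairs shortest-path computation. For each intermediate vertex k = 0, 1, …, 2, update dist[i][j] ← min(dist[i][j], dist[i][k] + dist[k][j]). The final matrix gives, for each (i, j), the minimum total weight of any directed path from i to j (possibly empty when i = j).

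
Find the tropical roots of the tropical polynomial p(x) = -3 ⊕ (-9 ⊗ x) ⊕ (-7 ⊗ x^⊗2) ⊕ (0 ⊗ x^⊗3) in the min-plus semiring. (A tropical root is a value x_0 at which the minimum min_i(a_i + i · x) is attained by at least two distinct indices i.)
Roots: {-7, -2, 6}

Each tropical root is a break point of the lower envelope of the lines y = a_i + i · x (there are 4 lines, with slopes 0, 1, ..., 3). Only the lines that attain the minimum somewhere contribute to roots; other lines are dominated. Here the surviving (envelope) indices are i = 3, i = 2, i = 1, i = 0.
Intersections between consecutive envelope lines give the roots: for adjacent envelope indices i < j the intersection is x = (a_i − a_j) / (j − i). Reading off the sorted break points: {-7, -2, 6}.
Verification: at each break x_0, at least two indices attain the minimum of min_i(a_i + i · x_0).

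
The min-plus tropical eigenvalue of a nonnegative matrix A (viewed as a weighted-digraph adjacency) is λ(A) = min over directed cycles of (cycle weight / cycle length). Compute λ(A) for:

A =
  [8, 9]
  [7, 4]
λ(A) = 4

Enumerate directed cycles and compute their means (weight / length). Sample:
  cycle 0 → 0: weight = 8, length = 1, mean = 8/1 ≈ 8.000
  cycle 1 → 1: weight = 4, length = 1, mean = 4/1 ≈ 4.000
  cycle 0 → 1 → 0: weight = 16, length = 2, mean = 16/2 ≈ 8.000
  cycle 1 → 0 → 1: weight = 16, length = 2, mean = 16/2 ≈ 8.000
Minimum mean = 4.000, attained e.g. along the cycle 1 → 1 with weight 4 and length 1. So λ(A) = 4/1 = 4.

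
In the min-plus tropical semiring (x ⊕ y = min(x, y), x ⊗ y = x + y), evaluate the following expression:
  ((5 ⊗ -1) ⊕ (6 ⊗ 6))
((5 ⊗ -1) ⊕ (6 ⊗ 6)) = 4

Expand innermost to outermost. Recall ⊕ takes the minimum of its arguments and ⊗ takes their sum. Working out the expression ((5 ⊗ -1) ⊕ (6 ⊗ 6)) gives 4.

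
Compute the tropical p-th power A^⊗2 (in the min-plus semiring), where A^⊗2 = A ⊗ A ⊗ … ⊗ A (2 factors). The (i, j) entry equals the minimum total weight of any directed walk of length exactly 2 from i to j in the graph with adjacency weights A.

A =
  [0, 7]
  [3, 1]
A^⊗2 =
  [0, 7]
  [3, 2]

Each entry (A^⊗2)_ij equals the minimum over all length-2 walks i = v_0 → v_1 → … → v_2 = j of Σ_t A[v_t][v_{t+1}]. For example, for (i, j) = (0, 1) we minimise over 2 possible intermediate vertex sequences; the minimum is 7, attained along the walk 0 → 0 → 1.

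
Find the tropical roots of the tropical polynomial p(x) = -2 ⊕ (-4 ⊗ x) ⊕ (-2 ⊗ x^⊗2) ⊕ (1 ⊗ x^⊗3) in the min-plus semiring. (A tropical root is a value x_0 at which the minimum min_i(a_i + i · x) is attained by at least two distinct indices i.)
Roots: {-3, -2, 2}

Each tropical root is a break point of the lower envelope of the lines y = a_i + i · x (there are 4 lines, with slopes 0, 1, ..., 3). Only the lines that attain the minimum somewhere contribute to roots; other lines are dominated. Here the surviving (envelope) indices are i = 3, i = 2, i = 1, i = 0.
Intersections between consecutive envelope lines give the roots: for adjacent envelope indices i < j the intersection is x = (a_i − a_j) / (j − i). Reading off the sorted break points: {-3, -2, 2}.
Verification: at each break x_0, at least two indices attain the minimum of min_i(a_i + i · x_0).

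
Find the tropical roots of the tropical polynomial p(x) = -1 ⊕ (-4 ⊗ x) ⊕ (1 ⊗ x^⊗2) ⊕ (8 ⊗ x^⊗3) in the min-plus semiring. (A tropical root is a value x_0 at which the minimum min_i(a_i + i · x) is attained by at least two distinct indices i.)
Roots: {-7, -5, 3}

Each tropical root is a break point of the lower envelope of the lines y = a_i + i · x (there are 4 lines, with slopes 0, 1, ..., 3). Only the lines that attain the minimum somewhere contribute to roots; other lines are dominated. Here the surviving (envelope) indices are i = 3, i = 2, i = 1, i = 0.
Intersections between consecutive envelope lines give the roots: for adjacent envelope indices i < j the intersection is x = (a_i − a_j) / (j − i). Reading off the sorted break points: {-7, -5, 3}.
Verification: at each break x_0, at least two indices attain the minimum of min_i(a_i + i · x_0).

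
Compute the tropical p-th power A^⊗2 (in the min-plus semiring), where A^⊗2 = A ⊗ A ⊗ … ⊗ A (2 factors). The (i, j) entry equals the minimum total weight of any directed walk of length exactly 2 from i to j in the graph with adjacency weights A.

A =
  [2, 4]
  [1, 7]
A^⊗2 =
  [4, 6]
  [3, 5]

Each entry (A^⊗2)_ij equals the minimum over all length-2 walks i = v_0 → v_1 → … → v_2 = j of Σ_t A[v_t][v_{t+1}]. For example, for (i, j) = (0, 1) we minimise over 2 possible intermediate vertex sequences; the minimum is 6, attained along the walk 0 → 0 → 1.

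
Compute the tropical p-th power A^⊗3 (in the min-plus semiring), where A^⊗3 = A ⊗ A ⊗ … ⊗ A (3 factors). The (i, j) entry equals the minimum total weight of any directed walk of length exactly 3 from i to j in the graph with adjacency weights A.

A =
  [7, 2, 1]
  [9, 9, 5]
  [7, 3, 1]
A^⊗3 =
  [9, 5, 3]
  [13, 9, 7]
  [9, 5, 3]

Each entry (A^⊗3)_ij equals the minimum over all length-3 walks i = v_0 → v_1 → … → v_3 = j of Σ_t A[v_t][v_{t+1}]. For example, for (i, j) = (0, 2) we minimise over 9 possible intermediate vertex sequences; the minimum is 3, attained along the walk 0 → 2 → 2 → 2.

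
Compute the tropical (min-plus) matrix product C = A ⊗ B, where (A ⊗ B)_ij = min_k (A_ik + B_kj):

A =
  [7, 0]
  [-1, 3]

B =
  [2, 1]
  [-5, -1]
A ⊗ B =
  [-5, -1]
  [-2, 0]

Apply the min-plus product entry-by-entry:
  C[0][0] = min over k of (A[0][0] + B[0][0] = 7 + 2 = 9, A[0][1] + B[1][0] = 0 + -5 = -5) = -5 (attained at k = 1)
  C[0][1] = min over k of (A[0][0] + B[0][1] = 7 + 1 = 8, A[0][1] + B[1][1] = 0 + -1 = -1) = -1 (attained at k = 1)
  C[1][0] = min over k of (A[1][0] + B[0][0] = -1 + 2 = 1, A[1][1] + B[1][0] = 3 + -5 = -2) = -2 (attained at k = 1)
  C[1][1] = min over k of (A[1][0] + B[0][1] = -1 + 1 = 0, A[1][1] + B[1][1] = 3 + -1 = 2) = 0 (attained at k = 0)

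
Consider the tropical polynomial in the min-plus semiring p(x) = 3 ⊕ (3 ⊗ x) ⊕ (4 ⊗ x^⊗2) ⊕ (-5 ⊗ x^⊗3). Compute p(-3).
p(-3) = -14

A tropical monomial a ⊗ x^⊗i evaluates to a + i · x. Evaluating each term at x = -3:
  Term 0 contributes 3 + 0 · -3 = 3
  Term 1 contributes 3 + 1 · -3 = 0
  Term 2 contributes 4 + 2 · -3 = -2
  Term 3 contributes -5 + 3 · -3 = -14
p(-3) = ⊕ of these = min[3, 0, -2, -14] = -14.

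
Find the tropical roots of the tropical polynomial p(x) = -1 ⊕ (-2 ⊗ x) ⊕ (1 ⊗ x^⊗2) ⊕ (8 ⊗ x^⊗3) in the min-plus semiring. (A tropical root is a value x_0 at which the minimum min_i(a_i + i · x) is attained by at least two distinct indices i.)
Roots: {-7, -3, 1}

Each tropical root is a break point of the lower envelope of the lines y = a_i + i · x (there are 4 lines, with slopes 0, 1, ..., 3). Only the lines that attain the minimum somewhere contribute to roots; other lines are dominated. Here the surviving (envelope) indices are i = 3, i = 2, i = 1, i = 0.
Intersections between consecutive envelope lines give the roots: for adjacent envelope indices i < j the intersection is x = (a_i − a_j) / (j − i). Reading off the sorted break points: {-7, -3, 1}.
Verification: at each break x_0, at least two indices attain the minimum of min_i(a_i + i · x_0).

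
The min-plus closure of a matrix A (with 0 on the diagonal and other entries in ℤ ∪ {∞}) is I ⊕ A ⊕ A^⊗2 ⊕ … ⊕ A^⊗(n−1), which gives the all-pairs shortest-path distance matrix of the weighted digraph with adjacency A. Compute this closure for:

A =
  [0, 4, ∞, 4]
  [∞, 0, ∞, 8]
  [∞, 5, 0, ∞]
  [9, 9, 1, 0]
Closure =
  [0, 4, 5, 4]
  [17, 0, 9, 8]
  [22, 5, 0, 13]
  [9, 6, 1, 0]

This is the Floyd-Warshall all-pairs shortest-path computation. For each intermediate vertex k = 0, 1, …, 3, update dist[i][j] ← min(dist[i][j], dist[i][k] + dist[k][j]). The final matrix gives, for each (i, j), the minimum total weight of any directed path from i to j (possibly empty when i = j).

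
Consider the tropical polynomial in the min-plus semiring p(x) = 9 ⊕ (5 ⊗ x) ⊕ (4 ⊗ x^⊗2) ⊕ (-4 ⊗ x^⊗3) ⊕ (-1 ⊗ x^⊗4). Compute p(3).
p(3) = 5

A tropical monomial a ⊗ x^⊗i evaluates to a + i · x. Evaluating each term at x = 3:
  Term 0 contributes 9 + 0 · 3 = 9
  Term 1 contributes 5 + 1 · 3 = 8
  Term 2 contributes 4 + 2 · 3 = 10
  Term 3 contributes -4 + 3 · 3 = 5
  Term 4 contributes -1 + 4 · 3 = 11
p(3) = ⊕ of these = min[9, 8, 10, 5, 11] = 5.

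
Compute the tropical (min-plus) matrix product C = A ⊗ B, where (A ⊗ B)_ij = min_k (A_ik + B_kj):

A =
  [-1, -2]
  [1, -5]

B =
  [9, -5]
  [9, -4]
A ⊗ B =
  [7, -6]
  [4, -9]

Apply the min-plus product entry-by-entry:
  C[0][0] = min over k of (A[0][0] + B[0][0] = -1 + 9 = 8, A[0][1] + B[1][0] = -2 + 9 = 7) = 7 (attained at k = 1)
  C[0][1] = min over k of (A[0][0] + B[0][1] = -1 + -5 = -6, A[0][1] + B[1][1] = -2 + -4 = -6) = -6 (attained at k = 0)
  C[1][0] = min over k of (A[1][0] + B[0][0] = 1 + 9 = 10, A[1][1] + B[1][0] = -5 + 9 = 4) = 4 (attained at k = 1)
  C[1][1] = min over k of (A[1][0] + B[0][1] = 1 + -5 = -4, A[1][1] + B[1][1] = -5 + -4 = -9) = -9 (attained at k = 1)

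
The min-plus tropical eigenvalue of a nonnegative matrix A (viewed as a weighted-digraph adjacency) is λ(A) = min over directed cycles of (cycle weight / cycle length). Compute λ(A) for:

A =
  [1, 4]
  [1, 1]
λ(A) = 1

Enumerate directed cycles and compute their means (weight / length). Sample:
  cycle 0 → 0: weight = 1, length = 1, mean = 1/1 ≈ 1.000
  cycle 1 → 1: weight = 1, length = 1, mean = 1/1 ≈ 1.000
  cycle 0 → 1 → 0: weight = 5, length = 2, mean = 5/2 ≈ 2.500
  cycle 1 → 0 → 1: weight = 5, length = 2, mean = 5/2 ≈ 2.500
Minimum mean = 1.000, attained e.g. along the cycle 0 → 0 with weight 1 and length 1. So λ(A) = 1/1 = 1.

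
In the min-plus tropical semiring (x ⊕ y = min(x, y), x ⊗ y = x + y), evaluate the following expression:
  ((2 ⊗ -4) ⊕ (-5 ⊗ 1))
((2 ⊗ -4) ⊕ (-5 ⊗ 1)) = -4

Expand innermost to outermost. Recall ⊕ takes the minimum of its arguments and ⊗ takes their sum. Working out the expression ((2 ⊗ -4) ⊕ (-5 ⊗ 1)) gives -4.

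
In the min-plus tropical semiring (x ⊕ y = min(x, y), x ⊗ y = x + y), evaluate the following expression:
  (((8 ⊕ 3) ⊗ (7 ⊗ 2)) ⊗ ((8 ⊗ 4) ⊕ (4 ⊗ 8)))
(((8 ⊕ 3) ⊗ (7 ⊗ 2)) ⊗ ((8 ⊗ 4) ⊕ (4 ⊗ 8))) = 24

Expand innermost to outermost. Recall ⊕ takes the minimum of its arguments and ⊗ takes their sum. Working out the expression (((8 ⊕ 3) ⊗ (7 ⊗ 2)) ⊗ ((8 ⊗ 4) ⊕ (4 ⊗ 8))) gives 24.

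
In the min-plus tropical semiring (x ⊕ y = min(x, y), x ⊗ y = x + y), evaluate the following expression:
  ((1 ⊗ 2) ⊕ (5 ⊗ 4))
((1 ⊗ 2) ⊕ (5 ⊗ 4)) = 3

Expand innermost to outermost. Recall ⊕ takes the minimum of its arguments and ⊗ takes their sum. Working out the expression ((1 ⊗ 2) ⊕ (5 ⊗ 4)) gives 3.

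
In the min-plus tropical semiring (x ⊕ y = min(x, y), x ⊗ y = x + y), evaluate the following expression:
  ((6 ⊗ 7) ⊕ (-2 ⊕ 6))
((6 ⊗ 7) ⊕ (-2 ⊕ 6)) = -2

Expand innermost to outermost. Recall ⊕ takes the minimum of its arguments and ⊗ takes their sum. Working out the expression ((6 ⊗ 7) ⊕ (-2 ⊕ 6)) gives -2.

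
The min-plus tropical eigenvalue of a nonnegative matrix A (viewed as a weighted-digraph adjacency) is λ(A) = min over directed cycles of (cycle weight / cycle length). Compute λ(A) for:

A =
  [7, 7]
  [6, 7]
λ(A) = 13/2

Enumerate directed cycles and compute their means (weight / length). Sample:
  cycle 0 → 0: weight = 7, length = 1, mean = 7/1 ≈ 7.000
  cycle 1 → 1: weight = 7, length = 1, mean = 7/1 ≈ 7.000
  cycle 0 → 1 → 0: weight = 13, length = 2, mean = 13/2 ≈ 6.500
  cycle 1 → 0 → 1: weight = 13, length = 2, mean = 13/2 ≈ 6.500
Minimum mean = 6.500, attained e.g. along the cycle 0 → 1 → 0 with weight 13 and length 2. So λ(A) = 13/2 = 13/2.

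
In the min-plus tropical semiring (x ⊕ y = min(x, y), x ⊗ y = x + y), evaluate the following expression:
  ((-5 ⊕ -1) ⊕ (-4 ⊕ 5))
((-5 ⊕ -1) ⊕ (-4 ⊕ 5)) = -5

Expand innermost to outermost. Recall ⊕ takes the minimum of its arguments and ⊗ takes their sum. Working out the expression ((-5 ⊕ -1) ⊕ (-4 ⊕ 5)) gives -5.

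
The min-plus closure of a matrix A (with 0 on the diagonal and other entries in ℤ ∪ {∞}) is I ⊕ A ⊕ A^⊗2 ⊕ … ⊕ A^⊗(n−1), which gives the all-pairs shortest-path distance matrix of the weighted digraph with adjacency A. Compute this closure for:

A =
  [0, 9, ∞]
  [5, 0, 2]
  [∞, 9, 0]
Closure =
  [0, 9, 11]
  [5, 0, 2]
  [14, 9, 0]

This is the Floyd-Warshall all-pairs shortest-path computation. For each intermediate vertex k = 0, 1, …, 2, update dist[i][j] ← min(dist[i][j], dist[i][k] + dist[k][j]). The final matrix gives, for each (i, j), the minimum total weight of any directed path from i to j (possibly empty when i = j).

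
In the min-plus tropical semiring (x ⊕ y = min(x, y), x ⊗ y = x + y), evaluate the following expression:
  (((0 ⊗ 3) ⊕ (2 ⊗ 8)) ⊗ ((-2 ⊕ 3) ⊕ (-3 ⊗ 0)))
(((0 ⊗ 3) ⊕ (2 ⊗ 8)) ⊗ ((-2 ⊕ 3) ⊕ (-3 ⊗ 0))) = 0

Expand innermost to outermost. Recall ⊕ takes the minimum of its arguments and ⊗ takes their sum. Working out the expression (((0 ⊗ 3) ⊕ (2 ⊗ 8)) ⊗ ((-2 ⊕ 3) ⊕ (-3 ⊗ 0))) gives 0.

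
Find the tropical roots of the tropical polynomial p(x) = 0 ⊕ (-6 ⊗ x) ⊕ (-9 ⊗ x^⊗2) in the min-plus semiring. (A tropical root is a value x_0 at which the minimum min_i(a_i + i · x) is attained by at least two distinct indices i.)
Roots: {3, 6}

Each tropical root is a break point of the lower envelope of the lines y = a_i + i · x (there are 3 lines, with slopes 0, 1, ..., 2). Only the lines that attain the minimum somewhere contribute to roots; other lines are dominated. Here the surviving (envelope) indices are i = 2, i = 1, i = 0.
Intersections between consecutive envelope lines give the roots: for adjacent envelope indices i < j the intersection is x = (a_i − a_j) / (j − i). Reading off the sorted break points: {3, 6}.
Verification: at each break x_0, at least two indices attain the minimum of min_i(a_i + i · x_0).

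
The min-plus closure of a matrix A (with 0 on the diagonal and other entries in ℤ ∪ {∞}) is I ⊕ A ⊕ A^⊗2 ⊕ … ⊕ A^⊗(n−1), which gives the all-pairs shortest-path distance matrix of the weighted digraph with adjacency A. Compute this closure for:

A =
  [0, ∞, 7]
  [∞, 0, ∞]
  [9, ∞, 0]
Closure =
  [0, ∞, 7]
  [∞, 0, ∞]
  [9, ∞, 0]

This is the Floyd-Warshall all-pairs shortest-path computation. For each intermediate vertex k = 0, 1, …, 2, update dist[i][j] ← min(dist[i][j], dist[i][k] + dist[k][j]). The final matrix gives, for each (i, j), the minimum total weight of any directed path from i to j (possibly empty when i = j).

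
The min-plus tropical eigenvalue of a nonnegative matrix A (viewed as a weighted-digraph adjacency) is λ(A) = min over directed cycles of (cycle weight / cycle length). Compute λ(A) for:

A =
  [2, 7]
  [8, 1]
λ(A) = 1

Enumerate directed cycles and compute their means (weight / length). Sample:
  cycle 0 → 0: weight = 2, length = 1, mean = 2/1 ≈ 2.000
  cycle 1 → 1: weight = 1, length = 1, mean = 1/1 ≈ 1.000
  cycle 0 → 1 → 0: weight = 15, length = 2, mean = 15/2 ≈ 7.500
  cycle 1 → 0 → 1: weight = 15, length = 2, mean = 15/2 ≈ 7.500
Minimum mean = 1.000, attained e.g. along the cycle 1 → 1 with weight 1 and length 1. So λ(A) = 1/1 = 1.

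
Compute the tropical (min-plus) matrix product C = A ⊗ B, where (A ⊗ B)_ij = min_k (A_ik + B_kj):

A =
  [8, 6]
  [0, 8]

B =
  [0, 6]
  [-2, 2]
A ⊗ B =
  [4, 8]
  [0, 6]

Apply the min-plus product entry-by-entry:
  C[0][0] = min over k of (A[0][0] + B[0][0] = 8 + 0 = 8, A[0][1] + B[1][0] = 6 + -2 = 4) = 4 (attained at k = 1)
  C[0][1] = min over k of (A[0][0] + B[0][1] = 8 + 6 = 14, A[0][1] + B[1][1] = 6 + 2 = 8) = 8 (attained at k = 1)
  C[1][0] = min over k of (A[1][0] + B[0][0] = 0 + 0 = 0, A[1][1] + B[1][0] = 8 + -2 = 6) = 0 (attained at k = 0)
  C[1][1] = min over k of (A[1][0] + B[0][1] = 0 + 6 = 6, A[1][1] + B[1][1] = 8 + 2 = 10) = 6 (attained at k = 0)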